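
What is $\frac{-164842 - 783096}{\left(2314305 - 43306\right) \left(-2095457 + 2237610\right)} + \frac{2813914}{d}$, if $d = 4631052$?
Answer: $\frac{454204777795847191}{747519685983570522} \approx 0.60762$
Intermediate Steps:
$\frac{-164842 - 783096}{\left(2314305 - 43306\right) \left(-2095457 + 2237610\right)} + \frac{2813914}{d} = \frac{-164842 - 783096}{\left(2314305 - 43306\right) \left(-2095457 + 2237610\right)} + \frac{2813914}{4631052} = \frac{-164842 - 783096}{2270999 \cdot 142153} + 2813914 \cdot \frac{1}{4631052} = - \frac{947938}{322829320847} + \frac{1406957}{2315526} = \frac{454204777795847191}{747519685983570522}$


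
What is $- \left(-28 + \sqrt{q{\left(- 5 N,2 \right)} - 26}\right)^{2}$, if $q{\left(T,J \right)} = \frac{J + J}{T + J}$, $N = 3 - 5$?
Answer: $- \frac{2275}{3} + \frac{56 i \sqrt{231}}{3} \approx -758.33 + 283.71 i$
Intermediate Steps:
$N = -2$
$q{\left(T,J \right)} = \frac{2 J}{J + T}$
$- \left(-28 + \sqrt{q{\left(- 5 N,2 \right)} - 26}\right)^{2} = - \left(-28 + \sqrt{2 \cdot 2 \frac{1}{2 - -10} - 26}\right)^{2} = - \left(-28 + \sqrt{2 \cdot 2 \frac{1}{2 + 10} - 26}\right)^{2} = - \left(-28 + \sqrt{2 \cdot 2 \cdot \frac{1}{12} - 26}\right)^{2} = - \left(-28 + \sqrt{\frac{1}{3} - 26}\right)^{2} = - \left(-28 + \sqrt{- \frac{77}{3}}\right)^{2} = - \left(-28 + \frac{i \sqrt{231}}{3}\right)^{2}$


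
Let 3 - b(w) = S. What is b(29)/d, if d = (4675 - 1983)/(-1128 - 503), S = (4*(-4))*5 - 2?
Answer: -138635/2692 ≈ -51.499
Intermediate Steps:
S = -82 (S = -16*5 - 2 = -80 - 2 = -82)
b(w) = 85 (b(w) = 3 - 1*(-82) = 3 + 82 = 85)
d = -2692/1631 (d = 2692/(-1631) = 2692*(-1/1631) = -2692/1631 ≈ -1.6505)
b(29)/d = 85/(-2692/1631) = 85*(-1631/2692) = -138635/2692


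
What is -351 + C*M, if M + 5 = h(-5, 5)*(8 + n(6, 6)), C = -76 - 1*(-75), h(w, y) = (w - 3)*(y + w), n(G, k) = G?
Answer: -346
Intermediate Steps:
h(w, y) = (-3 + w)*(w + y)
C = -1 (C = -76 + 75 = -1)
M = -5 (M = -5 + ((-5)² - 3*(-5) - 3*5 - 5*5)*(8 + 6) = -5 + (25 + 15 - 15 - 25)*14 = -5 + 0*14 = -5 + 0 = -5)
-351 + C*M = -351 - 1*(-5) = -351 + 5 = -346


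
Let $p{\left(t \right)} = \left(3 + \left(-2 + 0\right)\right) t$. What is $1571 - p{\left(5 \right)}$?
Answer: $1566$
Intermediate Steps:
$p{\left(t \right)} = t$ ($p{\left(t \right)} = \left(3 - 2\right) t = 1 t = t$)
$1571 - p{\left(5 \right)} = 1571 - 5 = 1566$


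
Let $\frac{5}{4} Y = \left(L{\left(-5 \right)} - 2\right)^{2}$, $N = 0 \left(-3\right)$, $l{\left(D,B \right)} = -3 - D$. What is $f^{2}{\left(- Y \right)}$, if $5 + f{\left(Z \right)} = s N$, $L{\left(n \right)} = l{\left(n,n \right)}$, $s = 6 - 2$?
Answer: $25$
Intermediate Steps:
$N = 0$
$s = 4$ ($s = 6 - 2 = 4$)
$L{\left(n \right)} = -3 - n$
$Y = 0$ ($Y = \frac{4 \left(\left(-3 - -5\right) - 2\right)^{2}}{5} = \frac{4 \left(\left(-3 + 5\right) - 2\right)^{2}}{5} = \frac{4 \left(2 - 2\right)^{2}}{5} = \frac{4 \cdot 0^{2}}{5} = \frac{4}{5} \cdot 0 = 0$)
$f{\left(Z \right)} = -5$ ($f{\left(Z \right)} = -5 + 4 \cdot 0 = -5 + 0 = -5$)
$f^{2}{\left(- Y \right)} = \left(-5\right)^{2} = 25$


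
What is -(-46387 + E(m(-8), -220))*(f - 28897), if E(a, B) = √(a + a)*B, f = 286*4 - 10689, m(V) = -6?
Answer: -1783209054 - 16914480*I*√3 ≈ -1.7832e+9 - 2.9297e+7*I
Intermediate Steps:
f = -9545 (f = 1144 - 10689 = -9545)
E(a, B) = B*√2*√a (E(a, B) = √(2*a)*B = (√2*√a)*B = B*√2*√a)
-(-46387 + E(m(-8), -220))*(f - 28897) = -(-46387 - 220*√2*√(-6))*(-9545 - 28897) = -(-46387 - 220*√2*I*√6)*(-38442) = -(-46387 - 440*I*√3)*(-38442) = -(1783209054 + 16914480*I*√3) = -1783209054 - 16914480*I*√3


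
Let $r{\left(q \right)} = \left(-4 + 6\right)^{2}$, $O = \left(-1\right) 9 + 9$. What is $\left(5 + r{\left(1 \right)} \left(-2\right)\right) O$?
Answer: $0$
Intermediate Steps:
$O = 0$ ($O = -9 + 9 = 0$)
$r{\left(q \right)} = 4$ ($r{\left(q \right)} = 2^{2} = 4$)
$\left(5 + r{\left(1 \right)} \left(-2\right)\right) O = \left(5 + 4 \left(-2\right)\right) 0 = \left(5 - 8\right) 0 = \left(-3\right) 0 = 0$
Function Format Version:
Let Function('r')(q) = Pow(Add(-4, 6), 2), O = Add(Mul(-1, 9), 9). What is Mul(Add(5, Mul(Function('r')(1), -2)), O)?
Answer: 0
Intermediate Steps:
O = 0 (O = Add(-9, 9) = 0)
Function('r')(q) = 4 (Function('r')(q) = Pow(2, 2) = 4)
Mul(Add(5, Mul(Function('r')(1), -2)), O) = Mul(Add(5, Mul(4, -2)), 0) = Mul(Add(5, -8), 0) = Mul(-3, 0) = 0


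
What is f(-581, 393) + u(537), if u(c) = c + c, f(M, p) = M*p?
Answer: -227259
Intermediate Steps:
u(c) = 2*c
f(-581, 393) + u(537) = -581*393 + 2*537 = -228333 + 1074 = -227259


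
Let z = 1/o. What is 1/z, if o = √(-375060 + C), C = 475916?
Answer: 2*√25214 ≈ 317.58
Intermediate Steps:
o = 2*√25214 (o = √(-375060 + 475916) = √100856 = 2*√25214 ≈ 317.58)
z = √25214/50428 (z = 1/(2*√25214) = √25214/50428 ≈ 0.0031488)
1/z = 1/(√25214/50428) = 2*√25214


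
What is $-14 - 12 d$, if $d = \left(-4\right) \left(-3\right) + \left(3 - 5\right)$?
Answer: $-134$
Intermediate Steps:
$d = 10$ ($d = 12 - 2 = 10$)
$-14 - 12 d = -14 - 120 = -134$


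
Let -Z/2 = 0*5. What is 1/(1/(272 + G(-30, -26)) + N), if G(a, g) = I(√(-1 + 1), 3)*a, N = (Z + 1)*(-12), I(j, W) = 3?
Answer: -182/2183 ≈ -0.083372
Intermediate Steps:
Z = 0 (Z = -0*5 = -2*0 = 0)
N = -12 (N = (0 + 1)*(-12) = 1*(-12) = -12)
G(a, g) = 3*a
1/(1/(272 + G(-30, -26)) + N) = 1/(1/(272 + 3*(-30)) - 12) = 1/(1/(272 - 90) - 12) = 1/(1/182 - 12) = 1/(-2183/182) = -182/2183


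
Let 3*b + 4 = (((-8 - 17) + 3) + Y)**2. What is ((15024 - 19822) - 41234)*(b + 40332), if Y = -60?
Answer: -1959674304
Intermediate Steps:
b = 2240 (b = -4/3 + (((-8 - 17) + 3) - 60)**2/3 = -4/3 + ((-25 + 3) - 60)**2/3 = -4/3 + (-22 - 60)**2/3 = -4/3 + (1/3)*(-82)**2 = -4/3 + (1/3)*6724 = -4/3 + 6724/3 = 2240)
((15024 - 19822) - 41234)*(b + 40332) = ((15024 - 19822) - 41234)*(2240 + 40332) = (-4798 - 41234)*42572 = -46032*42572 = -1959674304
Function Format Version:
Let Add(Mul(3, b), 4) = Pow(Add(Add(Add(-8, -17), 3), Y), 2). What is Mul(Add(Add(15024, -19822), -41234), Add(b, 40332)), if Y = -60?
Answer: -1959674304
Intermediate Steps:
b = 2240 (b = Add(Rational(-4, 3), Mul(Rational(1, 3), Pow(Add(Add(Add(-8, -17), 3), -60), 2))) = Add(Rational(-4, 3), Mul(Rational(1, 3), Pow(Add(Add(-25, 3), -60), 2))) = Add(Rational(-4, 3), Mul(Rational(1, 3), Pow(Add(-22, -60), 2))) = Add(Rational(-4, 3), Mul(Rational(1, 3), Pow(-82, 2))) = Add(Rational(-4, 3), Mul(Rational(1, 3), 6724)) = Add(Rational(-4, 3), Rational(6724, 3)) = 2240)
Mul(Add(Add(15024, -19822), -41234), Add(b, 40332)) = Mul(Add(Add(15024, -19822), -41234), Add(2240, 40332)) = Mul(Add(-4798, -41234), 42572) = Mul(-46032, 42572) = -1959674304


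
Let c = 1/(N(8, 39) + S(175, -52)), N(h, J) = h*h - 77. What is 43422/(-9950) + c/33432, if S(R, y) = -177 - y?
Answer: -503347849/115340400 ≈ -4.3640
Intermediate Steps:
N(h, J) = -77 + h**2 (N(h, J) = h**2 - 77 = -77 + h**2)
c = -1/138 (c = 1/((-77 + 8**2) + (-177 - 1*(-52))) = 1/((-77 + 64) + (-177 + 52)) = 1/(-13 - 125) = 1/(-138) = -1/138 ≈ -0.0072464)
43422/(-9950) + c/33432 = 43422/(-9950) - 1/138/33432 = 43422*(-1/9950) - 1/138*1/33432 = -21711/4975 - 1/4613616 = -503347849/115340400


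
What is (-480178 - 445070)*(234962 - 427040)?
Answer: 177719785344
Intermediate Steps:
(-480178 - 445070)*(234962 - 427040) = -925248*(-192078) = 177719785344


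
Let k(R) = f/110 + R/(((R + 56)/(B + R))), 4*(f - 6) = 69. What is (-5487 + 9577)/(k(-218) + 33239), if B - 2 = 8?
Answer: 145767600/1174669813 ≈ 0.12409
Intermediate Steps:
B = 10 (B = 2 + 8 = 10)
f = 93/4 (f = 6 + (1/4)*69 = 6 + 69/4 = 93/4 ≈ 23.250)
k(R) = 93/440 + R*(10 + R)/(56 + R) (k(R) = (93/4)/110 + R/(((R + 56)/(10 + R))) = (93/4)*(1/110) + R/(((56 + R)/(10 + R))) = 93/440 + R/(((56 + R)/(10 + R))) = 93/440 + R*((10 + R)/(56 + R)) = 93/440 + R*(10 + R)/(56 + R))
(-5487 + 9577)/(k(-218) + 33239) = (-5487 + 9577)/((5208 + 440*(-218)**2 + 4493*(-218))/(440*(56 - 218)) + 33239) = 4090/((1/440)*(5208 + 440*47524 - 979474)/(-162) + 33239) = 4090/((1/440)*(-1/162)*(5208 + 20910560 - 979474) + 33239) = 4090/((1/440)*(-1/162)*19936294 + 33239) = 4090/(-9968147/35640 + 33239) = 4090/(1174669813/35640) = 4090*(35640/1174669813) = 145767600/1174669813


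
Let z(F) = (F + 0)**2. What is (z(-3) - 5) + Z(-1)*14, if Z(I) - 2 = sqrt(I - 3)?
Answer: 32 + 28*I ≈ 32.0 + 28.0*I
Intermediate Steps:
Z(I) = 2 + sqrt(-3 + I) (Z(I) = 2 + sqrt(I - 3) = 2 + sqrt(-3 + I))
z(F) = F**2
(z(-3) - 5) + Z(-1)*14 = ((-3)**2 - 5) + (2 + sqrt(-3 - 1))*14 = (9 - 5) + (2 + sqrt(-4))*14 = 4 + (2 + 2*I)*14 = 4 + (28 + 28*I) = 32 + 28*I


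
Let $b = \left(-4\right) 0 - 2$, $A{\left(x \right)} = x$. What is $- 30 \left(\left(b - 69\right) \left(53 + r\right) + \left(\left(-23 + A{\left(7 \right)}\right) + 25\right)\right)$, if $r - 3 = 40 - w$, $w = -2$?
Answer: $208470$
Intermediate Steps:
$r = 45$ ($r = 3 + \left(40 - -2\right) = 3 + \left(40 + 2\right) = 3 + 42 = 45$)
$b = -2$ ($b = 0 - 2 = -2$)
$- 30 \left(\left(b - 69\right) \left(53 + r\right) + \left(\left(-23 + A{\left(7 \right)}\right) + 25\right)\right) = - 30 \left(\left(-2 - 69\right) \left(53 + 45\right) + \left(\left(-23 + 7\right) + 25\right)\right) = - 30 \left(\left(-71\right) 98 + \left(-16 + 25\right)\right) = - 30 \left(-6958 + 9\right) = \left(-30\right) \left(-6949\right) = 208470$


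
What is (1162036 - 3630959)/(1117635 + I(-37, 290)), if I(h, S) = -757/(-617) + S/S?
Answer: -1523325491/689582169 ≈ -2.2091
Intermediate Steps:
I(h, S) = 1374/617 (I(h, S) = -757*(-1/617) + 1 = 757/617 + 1 = 1374/617)
(1162036 - 3630959)/(1117635 + I(-37, 290)) = (1162036 - 3630959)/(1117635 + 1374/617) = -2468923/689582169/617 = -2468923*617/689582169 = -1523325491/689582169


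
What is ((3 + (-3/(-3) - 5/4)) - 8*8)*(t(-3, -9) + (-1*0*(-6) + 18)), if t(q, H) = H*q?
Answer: -11025/4 ≈ -2756.3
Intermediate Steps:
((3 + (-3/(-3) - 5/4)) - 8*8)*(t(-3, -9) + (-1*0*(-6) + 18)) = ((3 + (-3/(-3) - 5/4)) - 8*8)*(-9*(-3) + (-1*0*(-6) + 18)) = ((3 + (-3*(-⅓) - 5*¼)) - 64)*(27 + (0*(-6) + 18)) = ((3 + (1 - 5/4)) - 64)*(27 + (0 + 18)) = ((3 - ¼) - 64)*(27 + 18) = (11/4 - 64)*45 = -245/4*45 = -11025/4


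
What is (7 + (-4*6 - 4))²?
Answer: 441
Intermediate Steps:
(7 + (-4*6 - 4))² = (7 + (-24 - 4))² = (7 - 28)² = (-21)² = 441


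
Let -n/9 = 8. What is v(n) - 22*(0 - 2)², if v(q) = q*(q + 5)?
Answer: 4736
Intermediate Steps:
n = -72 (n = -9*8 = -72)
v(q) = q*(5 + q)
v(n) - 22*(0 - 2)² = -72*(5 - 72) - 22*(0 - 2)² = -72*(-67) - 22*(-2)² = 4824 - 22*4 = 4824 - 88 = 4736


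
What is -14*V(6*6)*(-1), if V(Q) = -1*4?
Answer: -56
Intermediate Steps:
V(Q) = -4
-14*V(6*6)*(-1) = -14*(-4)*(-1) = 56*(-1) = -56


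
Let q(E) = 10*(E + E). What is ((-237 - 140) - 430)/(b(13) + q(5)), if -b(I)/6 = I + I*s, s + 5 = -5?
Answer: -807/802 ≈ -1.0062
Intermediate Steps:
s = -10 (s = -5 - 5 = -10)
b(I) = 54*I (b(I) = -6*(I + I*(-10)) = -6*(I - 10*I) = -(-54)*I = 54*I)
q(E) = 20*E (q(E) = 10*(2*E) = 20*E)
((-237 - 140) - 430)/(b(13) + q(5)) = ((-237 - 140) - 430)/(54*13 + 20*5) = (-377 - 430)/(702 + 100) = -807/802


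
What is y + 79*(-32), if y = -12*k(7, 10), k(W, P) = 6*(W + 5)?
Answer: -3392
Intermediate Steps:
k(W, P) = 30 + 6*W (k(W, P) = 6*(5 + W) = 30 + 6*W)
y = -864 (y = -12*(30 + 6*7) = -12*(30 + 42) = -12*72 = -864)
y + 79*(-32) = -864 + 79*(-32) = -864 - 2528 = -3392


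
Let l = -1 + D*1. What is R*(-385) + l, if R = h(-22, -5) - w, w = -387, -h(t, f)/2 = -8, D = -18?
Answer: -155174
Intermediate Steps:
h(t, f) = 16 (h(t, f) = -2*(-8) = 16)
R = 403 (R = 16 - 1*(-387) = 16 + 387 = 403)
l = -19 (l = -1 - 18*1 = -1 - 18 = -19)
R*(-385) + l = 403*(-385) - 19 = -155155 - 19 = -155174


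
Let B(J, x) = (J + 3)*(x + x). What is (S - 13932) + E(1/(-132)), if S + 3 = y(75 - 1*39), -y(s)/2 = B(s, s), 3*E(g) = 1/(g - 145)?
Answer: -374225735/19141 ≈ -19551.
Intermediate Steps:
E(g) = 1/(3*(-145 + g)) (E(g) = 1/(3*(g - 145)) = 1/(3*(-145 + g)))
B(J, x) = 2*x*(3 + J) (B(J, x) = (3 + J)*(2*x) = 2*x*(3 + J))
y(s) = -4*s*(3 + s)
S = -5619 (S = -3 - 4*(75 - 1*39)*(3 + (75 - 1*39)) = -3 - 4*(75 - 39)*(3 + (75 - 39)) = -3 - 4*36*(3 + 36) = -3 - 4*36*39 = -3 - 5616 = -5619)
(S - 13932) + E(1/(-132)) = (-5619 - 13932) + 1/(3*(-145 + 1/(-132))) = -19551 + 1/(3*(-145 - 1/132)) = -19551 + 1/(3*(-19141/132)) = -19551 + (⅓)*(-132/19141) = -19551 - 44/19141 = -374225735/19141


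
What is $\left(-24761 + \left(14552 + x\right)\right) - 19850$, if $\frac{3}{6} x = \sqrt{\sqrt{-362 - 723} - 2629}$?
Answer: $-30059 + 2 \sqrt{-2629 + i \sqrt{1085}} \approx -30058.0 + 102.55 i$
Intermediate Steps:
$x = 2 \sqrt{-2629 + i \sqrt{1085}}$ ($x = 2 \sqrt{\sqrt{-362 - 723} - 2629} = 2 \sqrt{\sqrt{-1085} - 2629} = 2 \sqrt{i \sqrt{1085} - 2629} = 2 \sqrt{-2629 + i \sqrt{1085}} \approx 0.64241 + 102.55 i$)
$\left(-24761 + \left(14552 + x\right)\right) - 19850 = \left(-24761 + \left(14552 + 2 \sqrt{-2629 + i \sqrt{1085}}\right)\right) - 19850 = \left(-10209 + 2 \sqrt{-2629 + i \sqrt{1085}}\right) - 19850 = -30059 + 2 \sqrt{-2629 + i \sqrt{1085}}$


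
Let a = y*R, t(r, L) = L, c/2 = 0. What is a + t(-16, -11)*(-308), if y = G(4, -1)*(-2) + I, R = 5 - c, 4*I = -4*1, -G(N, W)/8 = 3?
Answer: 3623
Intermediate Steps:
c = 0 (c = 2*0 = 0)
G(N, W) = -24 (G(N, W) = -8*3 = -24)
I = -1 (I = (-4*1)/4 = (¼)*(-4) = -1)
R = 5 (R = 5 - 1*0 = 5 + 0 = 5)
y = 47 (y = -24*(-2) - 1 = 48 - 1 = 47)
a = 235 (a = 47*5 = 235)
a + t(-16, -11)*(-308) = 235 - 11*(-308) = 235 + 3388 = 3623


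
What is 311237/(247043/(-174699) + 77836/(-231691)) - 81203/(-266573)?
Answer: -3358197385924805427578/18882834694329121 ≈ -1.7784e+5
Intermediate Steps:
311237/(247043/(-174699) + 77836/(-231691)) - 81203/(-266573) = 311237/(247043*(-1/174699) + 77836*(-1/231691)) - 81203*(-1/266573) = 311237/(-247043/174699 - 77836/231691) + 81203/266573 = 311237/(-70835511077/40476186009) + 81203/266573 = 311237*(-40476186009/70835511077) + 81203/266573 = -12597686704883133/70835511077 + 81203/266573 = -3358197385924805427578/18882834694329121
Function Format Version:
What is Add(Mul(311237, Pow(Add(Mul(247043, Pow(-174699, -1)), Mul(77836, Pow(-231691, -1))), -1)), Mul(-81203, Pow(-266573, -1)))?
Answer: Rational(-3358197385924805427578, 18882834694329121) ≈ -1.7784e+5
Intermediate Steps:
Add(Mul(311237, Pow(Add(Mul(247043, Pow(-174699, -1)), Mul(77836, Pow(-231691, -1))), -1)), Mul(-81203, Pow(-266573, -1))) = Add(Mul(311237, Pow(Add(Mul(247043, Rational(-1, 174699)), Mul(77836, Rational(-1, 231691))), -1)), Mul(-81203, Rational(-1, 266573))) = Add(Mul(311237, Pow(Add(Rational(-247043, 174699), Rational(-77836, 231691)), -1)), Rational(81203, 266573)) = Add(Mul(311237, Pow(Rational(-70835511077, 40476186009), -1)), Rational(81203, 266573)) = Add(Mul(311237, Rational(-40476186009, 70835511077)), Rational(81203, 266573)) = Add(Rational(-12597686704883133, 70835511077), Rational(81203, 266573)) = Rational(-3358197385924805427578, 18882834694329121)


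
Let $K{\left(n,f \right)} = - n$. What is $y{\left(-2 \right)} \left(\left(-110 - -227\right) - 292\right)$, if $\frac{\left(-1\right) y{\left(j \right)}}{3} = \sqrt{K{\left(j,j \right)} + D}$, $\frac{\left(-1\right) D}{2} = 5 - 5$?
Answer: $525 \sqrt{2} \approx 742.46$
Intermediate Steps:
$D = 0$ ($D = - 2 \left(5 - 5\right) = \left(-2\right) 0 = 0$)
$y{\left(j \right)} = - 3 \sqrt{- j}$ ($y{\left(j \right)} = - 3 \sqrt{- j + 0} = - 3 \sqrt{- j}$)
$y{\left(-2 \right)} \left(\left(-110 - -227\right) - 292\right) = - 3 \sqrt{\left(-1\right) \left(-2\right)} \left(\left(-110 - -227\right) - 292\right) = - 3 \sqrt{2} \left(\left(-110 + 227\right) - 292\right) = - 3 \sqrt{2} \left(117 - 292\right) = - 3 \sqrt{2} \left(-175\right) = 525 \sqrt{2}$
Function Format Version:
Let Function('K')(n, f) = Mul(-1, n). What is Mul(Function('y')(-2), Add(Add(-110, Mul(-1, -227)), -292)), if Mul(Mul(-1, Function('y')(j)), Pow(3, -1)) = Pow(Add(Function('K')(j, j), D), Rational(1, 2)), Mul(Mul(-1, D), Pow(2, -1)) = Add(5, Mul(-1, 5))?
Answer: Mul(525, Pow(2, Rational(1, 2))) ≈ 742.46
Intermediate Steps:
D = 0 (D = Mul(-2, Add(5, Mul(-1, 5))) = Mul(-2, Add(5, -5)) = Mul(-2, 0) = 0)
Function('y')(j) = Mul(-3, Pow(Mul(-1, j), Rational(1, 2))) (Function('y')(j) = Mul(-3, Pow(Add(Mul(-1, j), 0), Rational(1, 2))) = Mul(-3, Pow(Mul(-1, j), Rational(1, 2))))
Mul(Function('y')(-2), Add(Add(-110, Mul(-1, -227)), -292)) = Mul(Mul(-3, Pow(Mul(-1, -2), Rational(1, 2))), Add(Add(-110, Mul(-1, -227)), -292)) = Mul(Mul(-3, Pow(2, Rational(1, 2))), Add(Add(-110, 227), -292)) = Mul(Mul(-3, Pow(2, Rational(1, 2))), Add(117, -292)) = Mul(Mul(-3, Pow(2, Rational(1, 2))), -175) = Mul(525, Pow(2, Rational(1, 2)))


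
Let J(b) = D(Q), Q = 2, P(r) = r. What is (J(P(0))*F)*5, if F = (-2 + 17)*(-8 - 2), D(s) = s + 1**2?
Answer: -2250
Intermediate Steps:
D(s) = 1 + s (D(s) = s + 1 = 1 + s)
J(b) = 3 (J(b) = 1 + 2 = 3)
F = -150 (F = 15*(-10) = -150)
(J(P(0))*F)*5 = (3*(-150))*5 = -450*5 = -2250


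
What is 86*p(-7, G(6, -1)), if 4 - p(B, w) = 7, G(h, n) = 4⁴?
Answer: -258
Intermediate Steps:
G(h, n) = 256
p(B, w) = -3 (p(B, w) = 4 - 1*7 = 4 - 7 = -3)
86*p(-7, G(6, -1)) = 86*(-3) = -258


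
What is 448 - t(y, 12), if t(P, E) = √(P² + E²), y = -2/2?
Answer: 448 - √145 ≈ 435.96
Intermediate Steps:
y = -1 (y = -2*½ = -1)
t(P, E) = √(E² + P²)
448 - t(y, 12) = 448 - √(12² + (-1)²) = 448 - √(144 + 1) = 448 - √145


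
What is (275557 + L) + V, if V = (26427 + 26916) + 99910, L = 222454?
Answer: 651264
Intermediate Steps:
V = 153253 (V = 53343 + 99910 = 153253)
(275557 + L) + V = (275557 + 222454) + 153253 = 498011 + 153253 = 651264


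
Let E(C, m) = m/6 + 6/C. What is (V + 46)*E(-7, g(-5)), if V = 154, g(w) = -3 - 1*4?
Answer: -8500/21 ≈ -404.76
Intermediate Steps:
g(w) = -7 (g(w) = -3 - 4 = -7)
E(C, m) = 6/C + m/6 (E(C, m) = m*(⅙) + 6/C = m/6 + 6/C = 6/C + m/6)
(V + 46)*E(-7, g(-5)) = (154 + 46)*(6/(-7) + (⅙)*(-7)) = 200*(6*(-⅐) - 7/6) = 200*(-6/7 - 7/6) = 200*(-85/42) = -8500/21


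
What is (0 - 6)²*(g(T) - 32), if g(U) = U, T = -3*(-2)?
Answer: -936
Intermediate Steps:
T = 6
(0 - 6)²*(g(T) - 32) = (0 - 6)²*(6 - 32) = (-6)²*(-26) = 36*(-26) = -936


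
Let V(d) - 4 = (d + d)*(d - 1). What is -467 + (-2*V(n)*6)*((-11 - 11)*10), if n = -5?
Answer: 168493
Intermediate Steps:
V(d) = 4 + 2*d*(-1 + d) (V(d) = 4 + (d + d)*(d - 1) = 4 + (2*d)*(-1 + d) = 4 + 2*d*(-1 + d))
-467 + (-2*V(n)*6)*((-11 - 11)*10) = -467 + (-2*(4 - 2*(-5) + 2*(-5)**2)*6)*((-11 - 11)*10) = -467 + (-2*(4 + 10 + 2*25)*6)*(-22*10) = -467 + (-2*(4 + 10 + 50)*6)*(-220) = -467 + (-2*64*6)*(-220) = -467 - 128*6*(-220) = -467 - 768*(-220) = -467 + 168960 = 168493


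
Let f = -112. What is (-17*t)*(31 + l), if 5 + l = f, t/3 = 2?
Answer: 8772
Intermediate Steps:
t = 6 (t = 3*2 = 6)
l = -117 (l = -5 - 112 = -117)
(-17*t)*(31 + l) = (-17*6)*(31 - 117) = -102*(-86) = 8772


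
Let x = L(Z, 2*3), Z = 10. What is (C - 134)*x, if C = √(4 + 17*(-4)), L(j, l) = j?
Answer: -1340 + 80*I ≈ -1340.0 + 80.0*I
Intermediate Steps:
x = 10
C = 8*I (C = √(4 - 68) = √(-64) = 8*I ≈ 8.0*I)
(C - 134)*x = (8*I - 134)*10 = (-134 + 8*I)*10 = -1340 + 80*I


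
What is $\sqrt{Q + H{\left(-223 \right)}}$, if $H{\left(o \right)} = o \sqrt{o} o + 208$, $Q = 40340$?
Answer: $\sqrt{40548 + 49729 i \sqrt{223}} \approx 626.21 + 592.95 i$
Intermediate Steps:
$H{\left(o \right)} = 208 + o^{\frac{5}{2}}$ ($H{\left(o \right)} = o^{\frac{3}{2}} o + 208 = o^{\frac{5}{2}} + 208 = 208 + o^{\frac{5}{2}}$)
$\sqrt{Q + H{\left(-223 \right)}} = \sqrt{40340 + \left(208 + \left(-223\right)^{\frac{5}{2}}\right)} = \sqrt{40340 + \left(208 + 49729 i \sqrt{223}\right)} = \sqrt{40548 + 49729 i \sqrt{223}}$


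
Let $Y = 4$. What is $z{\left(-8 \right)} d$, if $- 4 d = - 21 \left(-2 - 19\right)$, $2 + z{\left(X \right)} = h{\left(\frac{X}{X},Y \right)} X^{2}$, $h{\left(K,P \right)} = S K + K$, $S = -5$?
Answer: $\frac{56889}{2} \approx 28445.0$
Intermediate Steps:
$h{\left(K,P \right)} = - 4 K$ ($h{\left(K,P \right)} = - 5 K + K = - 4 K$)
$z{\left(X \right)} = -2 - 4 X^{2}$ ($z{\left(X \right)} = -2 + - 4 \frac{X}{X} X^{2} = -2 + \left(-4\right) 1 X^{2} = -2 - 4 X^{2}$)
$d = - \frac{441}{4}$ ($d = - \frac{\left(-21\right) \left(-2 - 19\right)}{4} = - \frac{\left(-21\right) \left(-21\right)}{4} = \left(- \frac{1}{4}\right) 441 = - \frac{441}{4} \approx -110.25$)
$z{\left(-8 \right)} d = \left(-2 - 4 \left(-8\right)^{2}\right) \left(- \frac{441}{4}\right) = \left(-2 - 256\right) \left(- \frac{441}{4}\right) = \left(-258\right) \left(- \frac{441}{4}\right) = \frac{56889}{2}$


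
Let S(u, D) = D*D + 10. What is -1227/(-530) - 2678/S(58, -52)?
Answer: 955369/719210 ≈ 1.3284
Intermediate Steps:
S(u, D) = 10 + D² (S(u, D) = D² + 10 = 10 + D²)
-1227/(-530) - 2678/S(58, -52) = -1227/(-530) - 2678/(10 + (-52)²) = -1227*(-1/530) - 2678/(10 + 2704) = 1227/530 - 2678/2714 = 1227/530 - 2678*1/2714 = 1227/530 - 1339/1357 = 955369/719210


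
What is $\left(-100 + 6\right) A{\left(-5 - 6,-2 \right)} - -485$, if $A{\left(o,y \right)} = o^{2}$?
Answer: $-10889$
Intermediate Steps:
$\left(-100 + 6\right) A{\left(-5 - 6,-2 \right)} - -485 = \left(-100 + 6\right) \left(-5 - 6\right)^{2} - -485 = - 94 \left(-5 - 6\right)^{2} + 485 = - 94 \left(-11\right)^{2} + 485 = \left(-94\right) 121 + 485 = -11374 + 485 = -10889$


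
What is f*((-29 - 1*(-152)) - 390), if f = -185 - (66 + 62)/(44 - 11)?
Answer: 554737/11 ≈ 50431.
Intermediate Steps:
f = -6233/33 (f = -185 - 128/33 = -6233/33 ≈ -188.88)
f*((-29 - 1*(-152)) - 390) = -6233*((-29 - 1*(-152)) - 390)/33 = -6233*((-29 + 152) - 390)/33 = -6233*(123 - 390)/33 = -6233/33*(-267) = 554737/11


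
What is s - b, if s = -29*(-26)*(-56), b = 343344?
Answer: -385568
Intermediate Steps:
s = -42224 (s = 754*(-56) = -42224)
s - b = -42224 - 1*343344 = -42224 - 343344 = -385568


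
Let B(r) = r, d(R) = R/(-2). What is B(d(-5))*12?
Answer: 30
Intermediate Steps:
d(R) = -R/2 (d(R) = R*(-½) = -R/2)
B(d(-5))*12 = -½*(-5)*12 = (5/2)*12 = 30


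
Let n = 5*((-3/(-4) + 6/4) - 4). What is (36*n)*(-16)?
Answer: 5040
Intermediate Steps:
n = -35/4 (n = 5*((-3*(-1/4) + 6*(1/4)) - 4) = 5*((3/4 + 3/2) - 4) = 5*(9/4 - 4) = 5*(-7/4) = -35/4 ≈ -8.7500)
(36*n)*(-16) = (36*(-35/4))*(-16) = -315*(-16) = 5040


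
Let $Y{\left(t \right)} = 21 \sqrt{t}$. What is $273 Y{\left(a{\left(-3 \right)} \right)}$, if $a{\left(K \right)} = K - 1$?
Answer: $11466 i \approx 11466.0 i$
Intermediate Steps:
$a{\left(K \right)} = -1 + K$ ($a{\left(K \right)} = K - 1 = -1 + K$)
$273 Y{\left(a{\left(-3 \right)} \right)} = 273 \cdot 21 \sqrt{-1 - 3} = 273 \cdot 21 \sqrt{-4} = 273 \cdot 21 \cdot 2 i = 273 \cdot 42 i = 11466 i$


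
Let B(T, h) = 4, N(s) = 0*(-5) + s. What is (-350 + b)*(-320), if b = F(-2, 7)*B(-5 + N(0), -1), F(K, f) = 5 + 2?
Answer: 103040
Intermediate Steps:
N(s) = s (N(s) = 0 + s = s)
F(K, f) = 7
b = 28 (b = 7*4 = 28)
(-350 + b)*(-320) = (-350 + 28)*(-320) = -322*(-320) = 103040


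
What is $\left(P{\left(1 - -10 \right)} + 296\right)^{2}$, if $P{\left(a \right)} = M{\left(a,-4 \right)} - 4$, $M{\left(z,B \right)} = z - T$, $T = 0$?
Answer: $91809$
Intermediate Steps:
$M{\left(z,B \right)} = z$ ($M{\left(z,B \right)} = z - 0 = z + 0 = z$)
$P{\left(a \right)} = -4 + a$ ($P{\left(a \right)} = a - 4 = -4 + a$)
$\left(P{\left(1 - -10 \right)} + 296\right)^{2} = \left(\left(-4 + \left(1 - -10\right)\right) + 296\right)^{2} = \left(\left(-4 + \left(1 + 10\right)\right) + 296\right)^{2} = \left(\left(-4 + 11\right) + 296\right)^{2} = \left(7 + 296\right)^{2} = 303^{2} = 91809$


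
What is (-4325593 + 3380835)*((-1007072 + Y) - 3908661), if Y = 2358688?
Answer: 2415788720110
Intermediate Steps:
(-4325593 + 3380835)*((-1007072 + Y) - 3908661) = (-4325593 + 3380835)*((-1007072 + 2358688) - 3908661) = -944758*(1351616 - 3908661) = -944758*(-2557045) = 2415788720110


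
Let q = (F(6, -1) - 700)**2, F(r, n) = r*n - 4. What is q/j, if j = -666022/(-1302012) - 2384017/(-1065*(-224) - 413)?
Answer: -15630641391423240/294540760097 ≈ -53068.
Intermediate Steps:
F(r, n) = -4 + n*r (F(r, n) = n*r - 4 = -4 + n*r)
j = -1472703800485/155035125882 (j = -666022*(-1/1302012) - 2384017/(238560 - 413) = 333011/651006 - 2384017/238147 = -1472703800485/155035125882 ≈ -9.4992)
q = 504100 (q = ((-4 - 1*6) - 700)**2 = ((-4 - 6) - 700)**2 = (-10 - 700)**2 = (-710)**2 = 504100)
q/j = 504100/(-1472703800485/155035125882) = 504100*(-155035125882/1472703800485) = -15630641391423240/294540760097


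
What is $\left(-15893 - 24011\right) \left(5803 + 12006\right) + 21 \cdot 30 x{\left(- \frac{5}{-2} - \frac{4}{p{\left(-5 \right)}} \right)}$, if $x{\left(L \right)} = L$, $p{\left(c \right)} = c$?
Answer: $-710648257$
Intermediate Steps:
$\left(-15893 - 24011\right) \left(5803 + 12006\right) + 21 \cdot 30 x{\left(- \frac{5}{-2} - \frac{4}{p{\left(-5 \right)}} \right)} = \left(-15893 - 24011\right) \left(5803 + 12006\right) + 21 \cdot 30 \left(- \frac{5}{-2} - \frac{4}{-5}\right) = \left(-39904\right) 17809 + 630 \left(\left(-5\right) \left(- \frac{1}{2}\right) - - \frac{4}{5}\right) = -710650336 + 630 \left(\frac{5}{2} + \frac{4}{5}\right) = -710650336 + 630 \cdot \frac{33}{10} = -710650336 + 2079 = -710648257$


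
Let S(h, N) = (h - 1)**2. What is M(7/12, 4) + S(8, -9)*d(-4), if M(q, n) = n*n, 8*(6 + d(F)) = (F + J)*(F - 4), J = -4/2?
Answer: 16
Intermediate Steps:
J = -2 (J = -4*1/2 = -2)
d(F) = -6 + (-4 + F)*(-2 + F)/8 (d(F) = -6 + ((F - 2)*(F - 4))/8 = -6 + ((-2 + F)*(-4 + F))/8 = -6 + ((-4 + F)*(-2 + F))/8 = -6 + (-4 + F)*(-2 + F)/8)
S(h, N) = (-1 + h)**2
M(q, n) = n**2
M(7/12, 4) + S(8, -9)*d(-4) = 4**2 + (-1 + 8)**2*(-5 - 3/4*(-4) + (1/8)*(-4)**2) = 16 + 7**2*(-5 + 3 + (1/8)*16) = 16 + 49*(-5 + 3 + 2) = 16 + 49*0 = 16 + 0 = 16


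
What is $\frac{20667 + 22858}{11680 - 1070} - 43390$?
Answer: $- \frac{92064875}{2122} \approx -43386.0$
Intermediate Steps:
$\frac{20667 + 22858}{11680 - 1070} - 43390 = \frac{43525}{10610} - 43390 = 43525 \cdot \frac{1}{10610} - 43390 = \frac{8705}{2122} - 43390 = - \frac{92064875}{2122}$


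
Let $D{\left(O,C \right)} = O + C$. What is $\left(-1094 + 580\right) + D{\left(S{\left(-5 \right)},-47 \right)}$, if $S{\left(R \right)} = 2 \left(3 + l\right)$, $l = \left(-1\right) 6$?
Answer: $-567$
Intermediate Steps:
$l = -6$
$S{\left(R \right)} = -6$ ($S{\left(R \right)} = 2 \left(3 - 6\right) = 2 \left(-3\right) = -6$)
$D{\left(O,C \right)} = C + O$
$\left(-1094 + 580\right) + D{\left(S{\left(-5 \right)},-47 \right)} = \left(-1094 + 580\right) - 53 = -514 - 53 = -567$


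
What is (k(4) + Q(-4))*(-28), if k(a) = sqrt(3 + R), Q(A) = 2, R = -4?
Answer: -56 - 28*I ≈ -56.0 - 28.0*I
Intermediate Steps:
k(a) = I (k(a) = sqrt(3 - 4) = sqrt(-1) = I)
(k(4) + Q(-4))*(-28) = (I + 2)*(-28) = (2 + I)*(-28) = -56 - 28*I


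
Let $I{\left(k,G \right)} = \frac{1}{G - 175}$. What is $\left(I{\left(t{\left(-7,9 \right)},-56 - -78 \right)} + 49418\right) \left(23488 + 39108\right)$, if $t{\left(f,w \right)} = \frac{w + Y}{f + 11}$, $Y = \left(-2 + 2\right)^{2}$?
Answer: $\frac{473285413988}{153} \approx 3.0934 \cdot 10^{9}$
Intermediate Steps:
$Y = 0$ ($Y = 0^{2} = 0$)
$t{\left(f,w \right)} = \frac{w}{11 + f}$ ($t{\left(f,w \right)} = \frac{w + 0}{f + 11} = \frac{w}{11 + f}$)
$I{\left(k,G \right)} = \frac{1}{-175 + G}$
$\left(I{\left(t{\left(-7,9 \right)},-56 - -78 \right)} + 49418\right) \left(23488 + 39108\right) = \left(\frac{1}{-175 - -22} + 49418\right) \left(23488 + 39108\right) = \left(\frac{1}{-175 + \left(-56 + 78\right)} + 49418\right) 62596 = \left(\frac{1}{-175 + 22} + 49418\right) 62596 = \left(\frac{1}{-153} + 49418\right) 62596 = \left(- \frac{1}{153} + 49418\right) 62596 = \frac{7560953}{153} \cdot 62596 = \frac{473285413988}{153}$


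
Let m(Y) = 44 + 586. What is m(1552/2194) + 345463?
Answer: 346093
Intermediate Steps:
m(Y) = 630
m(1552/2194) + 345463 = 630 + 345463 = 346093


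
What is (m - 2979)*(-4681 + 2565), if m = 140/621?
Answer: 170183348/27 ≈ 6.3031e+6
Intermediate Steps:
m = 140/621 (m = 140*(1/621) = 140/621 ≈ 0.22544)
(m - 2979)*(-4681 + 2565) = (140/621 - 2979)*(-4681 + 2565) = -1849819/621*(-2116) = 170183348/27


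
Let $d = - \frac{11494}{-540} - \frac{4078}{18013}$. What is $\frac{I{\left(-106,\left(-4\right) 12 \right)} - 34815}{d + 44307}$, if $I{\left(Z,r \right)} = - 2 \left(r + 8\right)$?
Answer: $- \frac{168934019850}{215589957221} \approx -0.78359$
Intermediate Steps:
$I{\left(Z,r \right)} = -16 - 2 r$ ($I{\left(Z,r \right)} = - 2 \left(8 + r\right) = -16 - 2 r$)
$d = \frac{102419651}{4863510}$ ($d = \left(-11494\right) \left(- \frac{1}{540}\right) - \frac{4078}{18013} = \frac{5747}{270} - \frac{4078}{18013} = \frac{102419651}{4863510} \approx 21.059$)
$\frac{I{\left(-106,\left(-4\right) 12 \right)} - 34815}{d + 44307} = \frac{\left(-16 - 2 \left(\left(-4\right) 12\right)\right) - 34815}{\frac{102419651}{4863510} + 44307} = \frac{\left(-16 - -96\right) - 34815}{\frac{215589957221}{4863510}} = \left(\left(-16 + 96\right) - 34815\right) \frac{4863510}{215589957221} = \left(80 - 34815\right) \frac{4863510}{215589957221} = \left(-34735\right) \frac{4863510}{215589957221} = - \frac{168934019850}{215589957221}$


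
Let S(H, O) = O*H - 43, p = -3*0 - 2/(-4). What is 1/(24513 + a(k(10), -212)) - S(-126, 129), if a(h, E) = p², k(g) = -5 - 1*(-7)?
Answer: 1597969745/98053 ≈ 16297.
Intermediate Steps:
p = ½ (p = 0 - 2*(-¼) = 0 + ½ = ½ ≈ 0.50000)
k(g) = 2 (k(g) = -5 + 7 = 2)
S(H, O) = -43 + H*O (S(H, O) = H*O - 43 = -43 + H*O)
a(h, E) = ¼ (a(h, E) = (½)² = ¼)
1/(24513 + a(k(10), -212)) - S(-126, 129) = 1/(24513 + ¼) - (-43 - 126*129) = 1/(98053/4) - (-43 - 16254) = 4/98053 - 1*(-16297) = 4/98053 + 16297 = 1597969745/98053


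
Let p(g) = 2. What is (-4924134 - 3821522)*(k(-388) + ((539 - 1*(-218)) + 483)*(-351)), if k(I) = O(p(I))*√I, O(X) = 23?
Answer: 3806459317440 - 402300176*I*√97 ≈ 3.8065e+12 - 3.9622e+9*I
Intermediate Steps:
k(I) = 23*√I
(-4924134 - 3821522)*(k(-388) + ((539 - 1*(-218)) + 483)*(-351)) = (-4924134 - 3821522)*(23*√(-388) + ((539 - 1*(-218)) + 483)*(-351)) = -8745656*(23*(2*I*√97) + ((539 + 218) + 483)*(-351)) = -8745656*(46*I*√97 + (757 + 483)*(-351)) = -8745656*(46*I*√97 + 1240*(-351)) = -8745656*(46*I*√97 - 435240) = -8745656*(-435240 + 46*I*√97) = 3806459317440 - 402300176*I*√97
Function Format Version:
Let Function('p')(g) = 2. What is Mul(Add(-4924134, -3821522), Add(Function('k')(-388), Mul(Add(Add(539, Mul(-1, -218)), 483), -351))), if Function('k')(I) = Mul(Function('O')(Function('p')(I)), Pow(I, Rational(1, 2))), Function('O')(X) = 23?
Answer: Add(3806459317440, Mul(-402300176, I, Pow(97, Rational(1, 2)))) ≈ Add(3.8065e+12, Mul(-3.9622e+9, I))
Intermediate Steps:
Function('k')(I) = Mul(23, Pow(I, Rational(1, 2)))
Mul(Add(-4924134, -3821522), Add(Function('k')(-388), Mul(Add(Add(539, Mul(-1, -218)), 483), -351))) = Mul(Add(-4924134, -3821522), Add(Mul(23, Pow(-388, Rational(1, 2))), Mul(Add(Add(539, Mul(-1, -218)), 483), -351))) = Mul(-8745656, Add(Mul(23, Mul(2, I, Pow(97, Rational(1, 2)))), Mul(Add(Add(539, 218), 483), -351))) = Mul(-8745656, Add(Mul(46, I, Pow(97, Rational(1, 2))), Mul(Add(757, 483), -351))) = Mul(-8745656, Add(Mul(46, I, Pow(97, Rational(1, 2))), Mul(1240, -351))) = Mul(-8745656, Add(Mul(46, I, Pow(97, Rational(1, 2))), -435240)) = Mul(-8745656, Add(-435240, Mul(46, I, Pow(97, Rational(1, 2))))) = Add(3806459317440, Mul(-402300176, I, Pow(97, Rational(1, 2))))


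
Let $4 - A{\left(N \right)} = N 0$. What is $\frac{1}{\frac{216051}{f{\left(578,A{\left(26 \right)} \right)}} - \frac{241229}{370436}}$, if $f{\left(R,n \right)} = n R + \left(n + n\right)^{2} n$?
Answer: $\frac{79273304}{6617799347} \approx 0.011979$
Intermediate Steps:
$A{\left(N \right)} = 4$ ($A{\left(N \right)} = 4 - N 0 = 4 - 0 = 4 + 0 = 4$)
$f{\left(R,n \right)} = 4 n^{3} + R n$ ($f{\left(R,n \right)} = R n + \left(2 n\right)^{2} n = R n + 4 n^{2} n = R n + 4 n^{3} = 4 n^{3} + R n$)
$\frac{1}{\frac{216051}{f{\left(578,A{\left(26 \right)} \right)}} - \frac{241229}{370436}} = \frac{1}{\frac{216051}{4 \left(578 + 4 \cdot 4^{2}\right)} - \frac{241229}{370436}} = \frac{1}{\frac{216051}{4 \left(578 + 4 \cdot 16\right)} - \frac{241229}{370436}} = \frac{1}{\frac{216051}{4 \left(578 + 64\right)} - \frac{241229}{370436}} = \frac{1}{\frac{216051}{4 \cdot 642} - \frac{241229}{370436}} = \frac{1}{\frac{216051}{2568} - \frac{241229}{370436}} = \frac{1}{216051 \cdot \frac{1}{2568} - \frac{241229}{370436}} = \frac{1}{\frac{72017}{856} - \frac{241229}{370436}} = \frac{1}{\frac{6617799347}{79273304}} = \frac{79273304}{6617799347}$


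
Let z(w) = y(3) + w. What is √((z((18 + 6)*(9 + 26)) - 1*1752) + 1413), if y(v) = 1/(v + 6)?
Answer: √4510/3 ≈ 22.385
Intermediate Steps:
y(v) = 1/(6 + v)
z(w) = ⅑ + w (z(w) = 1/(6 + 3) + w = 1/9 + w = ⅑ + w)
√((z((18 + 6)*(9 + 26)) - 1*1752) + 1413) = √(((⅑ + (18 + 6)*(9 + 26)) - 1*1752) + 1413) = √(((⅑ + 24*35) - 1752) + 1413) = √(((⅑ + 840) - 1752) + 1413) = √((7561/9 - 1752) + 1413) = √(-8207/9 + 1413) = √(4510/9) = √4510/3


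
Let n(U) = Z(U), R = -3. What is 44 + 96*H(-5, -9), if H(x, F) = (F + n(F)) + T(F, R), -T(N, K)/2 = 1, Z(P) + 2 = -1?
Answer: -1300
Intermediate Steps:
Z(P) = -3 (Z(P) = -2 - 1 = -3)
n(U) = -3
T(N, K) = -2 (T(N, K) = -2*1 = -2)
H(x, F) = -5 + F (H(x, F) = (F - 3) - 2 = (-3 + F) - 2 = -5 + F)
44 + 96*H(-5, -9) = 44 + 96*(-5 - 9) = 44 + 96*(-14) = 44 - 1344 = -1300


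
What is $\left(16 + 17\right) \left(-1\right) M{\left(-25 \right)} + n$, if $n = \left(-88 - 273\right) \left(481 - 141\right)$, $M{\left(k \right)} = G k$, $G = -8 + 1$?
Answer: $-128515$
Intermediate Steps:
$G = -7$
$M{\left(k \right)} = - 7 k$
$n = -122740$ ($n = \left(-361\right) 340 = -122740$)
$\left(16 + 17\right) \left(-1\right) M{\left(-25 \right)} + n = \left(16 + 17\right) \left(-1\right) \left(\left(-7\right) \left(-25\right)\right) - 122740 = 33 \left(-1\right) 175 - 122740 = \left(-33\right) 175 - 122740 = -5775 - 122740 = -128515$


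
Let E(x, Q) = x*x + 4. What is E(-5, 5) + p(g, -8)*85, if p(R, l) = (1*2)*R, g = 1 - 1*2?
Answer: -141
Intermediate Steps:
g = -1 (g = 1 - 2 = -1)
E(x, Q) = 4 + x**2 (E(x, Q) = x**2 + 4 = 4 + x**2)
p(R, l) = 2*R
E(-5, 5) + p(g, -8)*85 = (4 + (-5)**2) + (2*(-1))*85 = (4 + 25) - 2*85 = 29 - 170 = -141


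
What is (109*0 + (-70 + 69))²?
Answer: 1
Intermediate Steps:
(109*0 + (-70 + 69))² = (0 - 1)² = (-1)² = 1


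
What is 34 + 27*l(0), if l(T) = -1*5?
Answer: -101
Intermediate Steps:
l(T) = -5
34 + 27*l(0) = 34 + 27*(-5) = 34 - 135 = -101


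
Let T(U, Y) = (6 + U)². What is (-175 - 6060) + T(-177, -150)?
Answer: 23006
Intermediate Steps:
(-175 - 6060) + T(-177, -150) = (-175 - 6060) + (6 - 177)² = -6235 + (-171)² = -6235 + 29241 = 23006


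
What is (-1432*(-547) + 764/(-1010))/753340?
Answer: 28254867/27174050 ≈ 1.0398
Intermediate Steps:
(-1432*(-547) + 764/(-1010))/753340 = (783304 + 764*(-1/1010))*(1/753340) = (783304 - 382/505)*(1/753340) = (395568138/505)*(1/753340) = 28254867/27174050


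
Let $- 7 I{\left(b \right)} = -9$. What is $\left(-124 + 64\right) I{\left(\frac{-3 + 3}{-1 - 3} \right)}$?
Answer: $- \frac{540}{7} \approx -77.143$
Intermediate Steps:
$I{\left(b \right)} = \frac{9}{7}$ ($I{\left(b \right)} = \left(- \frac{1}{7}\right) \left(-9\right) = \frac{9}{7}$)
$\left(-124 + 64\right) I{\left(\frac{-3 + 3}{-1 - 3} \right)} = \left(-124 + 64\right) \frac{9}{7} = \left(-60\right) \frac{9}{7} = - \frac{540}{7}$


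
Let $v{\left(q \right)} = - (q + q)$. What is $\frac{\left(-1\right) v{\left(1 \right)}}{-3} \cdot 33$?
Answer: $-22$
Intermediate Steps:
$v{\left(q \right)} = - 2 q$
$\frac{\left(-1\right) v{\left(1 \right)}}{-3} \cdot 33 = \frac{\left(-1\right) \left(\left(-2\right) 1\right)}{-3} \cdot 33 = \left(-1\right) \left(-2\right) \left(- \frac{1}{3}\right) 33 = 2 \left(- \frac{1}{3}\right) 33 = \left(- \frac{2}{3}\right) 33 = -22$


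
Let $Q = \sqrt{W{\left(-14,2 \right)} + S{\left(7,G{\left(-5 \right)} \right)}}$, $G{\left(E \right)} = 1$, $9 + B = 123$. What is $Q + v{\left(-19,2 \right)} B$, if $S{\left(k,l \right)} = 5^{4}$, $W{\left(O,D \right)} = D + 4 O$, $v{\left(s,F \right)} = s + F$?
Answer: $-1938 + \sqrt{571} \approx -1914.1$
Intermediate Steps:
$B = 114$ ($B = -9 + 123 = 114$)
$v{\left(s,F \right)} = F + s$
$S{\left(k,l \right)} = 625$
$Q = \sqrt{571}$ ($Q = \sqrt{\left(2 + 4 \left(-14\right)\right) + 625} = \sqrt{\left(2 - 56\right) + 625} = \sqrt{-54 + 625} = \sqrt{571} \approx 23.896$)
$Q + v{\left(-19,2 \right)} B = \sqrt{571} + \left(2 - 19\right) 114 = \sqrt{571} - 1938 = -1938 + \sqrt{571}$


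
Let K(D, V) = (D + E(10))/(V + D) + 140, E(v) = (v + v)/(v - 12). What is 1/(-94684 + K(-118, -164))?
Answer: -141/13330640 ≈ -1.0577e-5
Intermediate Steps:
E(v) = 2*v/(-12 + v) (E(v) = (2*v)/(-12 + v) = 2*v/(-12 + v))
K(D, V) = 140 + (-10 + D)/(D + V) (K(D, V) = (D + 2*10/(-12 + 10))/(V + D) + 140 = (D + 2*10/(-2))/(D + V) + 140 = (D + 2*10*(-½))/(D + V) + 140 = (D - 10)/(D + V) + 140 = (-10 + D)/(D + V) + 140 = 140 + (-10 + D)/(D + V))
1/(-94684 + K(-118, -164)) = 1/(-94684 + (-10 + 140*(-164) + 141*(-118))/(-118 - 164)) = 1/(-94684 + (-10 - 22960 - 16638)/(-282)) = 1/(-94684 - 1/282*(-39608)) = 1/(-94684 + 19804/141) = 1/(-13330640/141) = -141/13330640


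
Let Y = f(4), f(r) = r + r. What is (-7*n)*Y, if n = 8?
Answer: -448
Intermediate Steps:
f(r) = 2*r
Y = 8 (Y = 2*4 = 8)
(-7*n)*Y = -7*8*8 = -56*8 = -448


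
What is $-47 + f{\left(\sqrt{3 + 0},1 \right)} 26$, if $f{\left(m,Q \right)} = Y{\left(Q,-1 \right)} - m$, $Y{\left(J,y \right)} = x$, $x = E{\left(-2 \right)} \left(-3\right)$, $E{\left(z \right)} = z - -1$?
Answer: $31 - 26 \sqrt{3} \approx -14.033$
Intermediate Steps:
$E{\left(z \right)} = 1 + z$ ($E{\left(z \right)} = z + 1 = 1 + z$)
$x = 3$ ($x = \left(1 - 2\right) \left(-3\right) = \left(-1\right) \left(-3\right) = 3$)
$Y{\left(J,y \right)} = 3$
$f{\left(m,Q \right)} = 3 - m$
$-47 + f{\left(\sqrt{3 + 0},1 \right)} 26 = -47 + \left(3 - \sqrt{3 + 0}\right) 26 = -47 + \left(3 - \sqrt{3}\right) 26 = -47 + \left(78 - 26 \sqrt{3}\right) = 31 - 26 \sqrt{3}$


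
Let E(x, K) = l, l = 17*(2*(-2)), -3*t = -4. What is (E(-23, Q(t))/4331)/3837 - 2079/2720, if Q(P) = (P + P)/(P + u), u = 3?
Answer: -34549104673/45201087840 ≈ -0.76434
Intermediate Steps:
t = 4/3 (t = -⅓*(-4) = 4/3 ≈ 1.3333)
l = -68 (l = 17*(-4) = -68)
Q(P) = 2*P/(3 + P) (Q(P) = (P + P)/(P + 3) = (2*P)/(3 + P) = 2*P/(3 + P))
E(x, K) = -68
(E(-23, Q(t))/4331)/3837 - 2079/2720 = -68/4331/3837 - 2079/2720 = -68*1/4331*(1/3837) - 2079*1/2720 = -68/4331*1/3837 - 2079/2720 = -68/16618047 - 2079/2720 = -34549104673/45201087840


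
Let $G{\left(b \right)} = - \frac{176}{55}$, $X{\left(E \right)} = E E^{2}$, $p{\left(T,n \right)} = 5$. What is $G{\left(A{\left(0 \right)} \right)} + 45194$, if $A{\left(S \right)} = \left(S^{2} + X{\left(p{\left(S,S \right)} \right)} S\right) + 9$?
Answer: $\frac{225954}{5} \approx 45191.0$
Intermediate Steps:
$X{\left(E \right)} = E^{3}$
$A{\left(S \right)} = 9 + S^{2} + 125 S$ ($A{\left(S \right)} = \left(S^{2} + 5^{3} S\right) + 9 = \left(S^{2} + 125 S\right) + 9 = 9 + S^{2} + 125 S$)
$G{\left(b \right)} = - \frac{16}{5}$ ($G{\left(b \right)} = \left(-176\right) \frac{1}{55} = - \frac{16}{5}$)
$G{\left(A{\left(0 \right)} \right)} + 45194 = - \frac{16}{5} + 45194 = \frac{225954}{5}$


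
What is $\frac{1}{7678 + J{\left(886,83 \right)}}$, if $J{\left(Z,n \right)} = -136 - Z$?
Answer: $\frac{1}{6656} \approx 0.00015024$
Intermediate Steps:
$\frac{1}{7678 + J{\left(886,83 \right)}} = \frac{1}{7678 - 1022} = \frac{1}{6656}$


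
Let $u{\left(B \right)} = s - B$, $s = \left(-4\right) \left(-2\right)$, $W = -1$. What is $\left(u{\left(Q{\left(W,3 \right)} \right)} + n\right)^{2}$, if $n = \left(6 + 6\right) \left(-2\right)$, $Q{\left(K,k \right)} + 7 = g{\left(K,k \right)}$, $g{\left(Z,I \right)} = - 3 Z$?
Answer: $144$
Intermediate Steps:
$s = 8$
$Q{\left(K,k \right)} = -7 - 3 K$
$u{\left(B \right)} = 8 - B$
$n = -24$ ($n = 12 \left(-2\right) = -24$)
$\left(u{\left(Q{\left(W,3 \right)} \right)} + n\right)^{2} = \left(\left(8 - \left(-7 - -3\right)\right) - 24\right)^{2} = \left(\left(8 - \left(-7 + 3\right)\right) - 24\right)^{2} = \left(\left(8 - -4\right) - 24\right)^{2} = \left(\left(8 + 4\right) - 24\right)^{2} = \left(12 - 24\right)^{2} = \left(-12\right)^{2} = 144$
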